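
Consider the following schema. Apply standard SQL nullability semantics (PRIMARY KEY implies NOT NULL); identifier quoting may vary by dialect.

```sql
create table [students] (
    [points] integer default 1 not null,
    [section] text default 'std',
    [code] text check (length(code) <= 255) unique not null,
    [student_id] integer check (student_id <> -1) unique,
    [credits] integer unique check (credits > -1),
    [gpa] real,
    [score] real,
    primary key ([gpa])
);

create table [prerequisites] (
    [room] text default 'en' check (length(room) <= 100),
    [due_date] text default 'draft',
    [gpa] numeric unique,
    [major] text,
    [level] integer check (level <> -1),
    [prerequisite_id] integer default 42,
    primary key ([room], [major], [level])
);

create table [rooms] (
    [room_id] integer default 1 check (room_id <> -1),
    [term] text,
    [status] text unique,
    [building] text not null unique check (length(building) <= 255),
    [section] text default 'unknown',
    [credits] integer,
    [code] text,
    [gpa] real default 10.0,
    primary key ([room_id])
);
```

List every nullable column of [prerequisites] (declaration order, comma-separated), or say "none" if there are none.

due_date, gpa, prerequisite_id

- room: part of the PRIMARY KEY, which implies NOT NULL → not nullable.
- due_date: DEFAULT only fills an omitted column; an explicit NULL is still allowed → nullable.
- gpa: UNIQUE does not imply NOT NULL → nullable.
- major: part of the PRIMARY KEY, which implies NOT NULL → not nullable.
- level: part of the PRIMARY KEY, which implies NOT NULL → not nullable.
- prerequisite_id: DEFAULT only fills an omitted column; an explicit NULL is still allowed → nullable.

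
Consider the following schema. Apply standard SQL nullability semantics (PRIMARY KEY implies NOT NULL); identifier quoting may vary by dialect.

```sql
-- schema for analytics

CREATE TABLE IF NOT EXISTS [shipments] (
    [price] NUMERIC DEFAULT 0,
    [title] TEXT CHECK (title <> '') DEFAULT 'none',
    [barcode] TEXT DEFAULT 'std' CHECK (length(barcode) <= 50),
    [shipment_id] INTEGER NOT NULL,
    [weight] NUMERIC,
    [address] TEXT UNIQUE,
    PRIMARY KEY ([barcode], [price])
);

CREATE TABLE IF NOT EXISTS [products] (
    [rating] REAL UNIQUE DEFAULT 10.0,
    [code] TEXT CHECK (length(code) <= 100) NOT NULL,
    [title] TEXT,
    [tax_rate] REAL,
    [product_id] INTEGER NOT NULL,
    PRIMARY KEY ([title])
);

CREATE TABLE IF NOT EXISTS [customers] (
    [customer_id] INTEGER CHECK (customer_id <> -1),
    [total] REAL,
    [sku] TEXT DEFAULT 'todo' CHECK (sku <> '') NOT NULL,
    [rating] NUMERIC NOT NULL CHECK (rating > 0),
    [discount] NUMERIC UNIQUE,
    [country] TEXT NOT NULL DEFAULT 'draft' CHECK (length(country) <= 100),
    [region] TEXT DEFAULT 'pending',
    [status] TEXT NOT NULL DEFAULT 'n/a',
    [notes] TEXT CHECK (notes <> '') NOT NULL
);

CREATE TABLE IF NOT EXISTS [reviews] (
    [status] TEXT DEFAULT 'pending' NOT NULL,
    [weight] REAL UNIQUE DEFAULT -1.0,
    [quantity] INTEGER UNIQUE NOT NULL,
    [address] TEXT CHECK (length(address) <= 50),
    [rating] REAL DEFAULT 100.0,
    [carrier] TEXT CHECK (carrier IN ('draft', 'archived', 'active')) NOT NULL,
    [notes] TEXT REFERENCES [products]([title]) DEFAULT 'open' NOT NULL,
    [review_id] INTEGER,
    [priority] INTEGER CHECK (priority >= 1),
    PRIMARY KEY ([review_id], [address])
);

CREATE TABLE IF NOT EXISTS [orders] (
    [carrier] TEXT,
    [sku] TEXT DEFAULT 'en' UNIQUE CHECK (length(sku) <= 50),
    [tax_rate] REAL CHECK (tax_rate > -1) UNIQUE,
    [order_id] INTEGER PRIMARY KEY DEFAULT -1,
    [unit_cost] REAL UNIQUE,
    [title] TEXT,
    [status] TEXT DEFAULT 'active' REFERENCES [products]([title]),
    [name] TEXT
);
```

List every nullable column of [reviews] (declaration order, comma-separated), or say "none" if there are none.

- status: declared NOT NULL → not nullable.
- weight: UNIQUE does not imply NOT NULL → nullable.
- quantity: declared NOT NULL → not nullable.
- address: part of the PRIMARY KEY, which implies NOT NULL → not nullable.
- rating: DEFAULT only fills an omitted column; an explicit NULL is still allowed → nullable.
- carrier: declared NOT NULL → not nullable.
- notes: declared NOT NULL → not nullable.
- review_id: part of the PRIMARY KEY, which implies NOT NULL → not nullable.
- priority: CHECK does not forbid NULL (a CHECK constraint passes when its expression is NULL) → nullable.

weight, rating, priority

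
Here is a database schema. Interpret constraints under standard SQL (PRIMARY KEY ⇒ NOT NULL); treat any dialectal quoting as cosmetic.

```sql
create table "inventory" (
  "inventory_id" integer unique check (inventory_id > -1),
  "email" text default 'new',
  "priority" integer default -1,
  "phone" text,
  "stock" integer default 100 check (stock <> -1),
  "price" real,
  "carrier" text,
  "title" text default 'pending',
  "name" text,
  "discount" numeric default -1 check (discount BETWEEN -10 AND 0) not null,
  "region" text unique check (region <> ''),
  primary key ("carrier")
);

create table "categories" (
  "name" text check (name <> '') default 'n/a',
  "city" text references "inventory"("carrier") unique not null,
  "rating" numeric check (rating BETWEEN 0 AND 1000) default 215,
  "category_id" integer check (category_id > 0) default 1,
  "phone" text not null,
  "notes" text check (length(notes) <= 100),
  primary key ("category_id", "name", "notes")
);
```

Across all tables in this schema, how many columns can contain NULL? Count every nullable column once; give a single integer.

10

inventory: 9 nullable (inventory_id, email, priority, phone, stock, price, title, name, region — PK (carrier) and explicit NOT NULL columns excluded).
categories: 1 nullable (rating — PK (category_id, name, notes) and explicit NOT NULL columns excluded).
Total: 9 + 1 = 10.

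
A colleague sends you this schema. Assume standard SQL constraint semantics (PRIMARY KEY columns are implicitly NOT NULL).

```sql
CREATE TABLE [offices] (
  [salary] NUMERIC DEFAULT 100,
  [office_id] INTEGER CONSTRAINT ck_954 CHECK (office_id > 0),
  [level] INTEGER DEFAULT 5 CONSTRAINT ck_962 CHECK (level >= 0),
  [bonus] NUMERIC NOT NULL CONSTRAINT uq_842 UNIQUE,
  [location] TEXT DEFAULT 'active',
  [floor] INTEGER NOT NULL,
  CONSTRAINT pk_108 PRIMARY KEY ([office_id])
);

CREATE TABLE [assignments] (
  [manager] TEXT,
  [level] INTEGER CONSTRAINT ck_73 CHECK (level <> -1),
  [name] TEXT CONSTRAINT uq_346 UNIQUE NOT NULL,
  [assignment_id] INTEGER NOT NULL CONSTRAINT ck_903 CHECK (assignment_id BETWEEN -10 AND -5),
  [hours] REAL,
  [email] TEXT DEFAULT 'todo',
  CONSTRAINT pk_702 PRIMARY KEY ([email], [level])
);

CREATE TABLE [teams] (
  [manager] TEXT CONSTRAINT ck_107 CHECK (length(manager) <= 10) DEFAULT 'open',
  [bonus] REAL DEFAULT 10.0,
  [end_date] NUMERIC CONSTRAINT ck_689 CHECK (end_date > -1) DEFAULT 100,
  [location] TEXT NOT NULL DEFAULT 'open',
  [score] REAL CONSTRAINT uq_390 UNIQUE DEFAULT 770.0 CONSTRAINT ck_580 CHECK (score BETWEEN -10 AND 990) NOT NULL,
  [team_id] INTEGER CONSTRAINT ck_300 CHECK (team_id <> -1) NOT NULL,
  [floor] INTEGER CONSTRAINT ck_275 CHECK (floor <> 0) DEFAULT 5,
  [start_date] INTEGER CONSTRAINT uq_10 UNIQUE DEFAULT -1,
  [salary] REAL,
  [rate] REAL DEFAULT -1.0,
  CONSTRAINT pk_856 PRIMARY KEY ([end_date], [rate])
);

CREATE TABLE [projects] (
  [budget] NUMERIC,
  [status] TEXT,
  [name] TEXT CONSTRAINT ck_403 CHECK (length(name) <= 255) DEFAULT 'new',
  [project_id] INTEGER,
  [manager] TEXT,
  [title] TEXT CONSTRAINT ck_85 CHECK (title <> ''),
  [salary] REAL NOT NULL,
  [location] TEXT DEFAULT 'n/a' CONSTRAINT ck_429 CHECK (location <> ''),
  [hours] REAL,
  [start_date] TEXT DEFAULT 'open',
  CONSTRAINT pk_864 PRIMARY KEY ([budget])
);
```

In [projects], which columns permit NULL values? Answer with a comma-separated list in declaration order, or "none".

- budget: part of the PRIMARY KEY, which implies NOT NULL → not nullable.
- status: no NOT NULL constraint applies → nullable.
- name: CHECK does not forbid NULL (a CHECK constraint passes when its expression is NULL) → nullable.
- project_id: no NOT NULL constraint applies → nullable.
- manager: no NOT NULL constraint applies → nullable.
- title: CHECK does not forbid NULL (a CHECK constraint passes when its expression is NULL) → nullable.
- salary: declared NOT NULL → not nullable.
- location: CHECK does not forbid NULL (a CHECK constraint passes when its expression is NULL) → nullable.
- hours: no NOT NULL constraint applies → nullable.
- start_date: DEFAULT only fills an omitted column; an explicit NULL is still allowed → nullable.

status, name, project_id, manager, title, location, hours, start_date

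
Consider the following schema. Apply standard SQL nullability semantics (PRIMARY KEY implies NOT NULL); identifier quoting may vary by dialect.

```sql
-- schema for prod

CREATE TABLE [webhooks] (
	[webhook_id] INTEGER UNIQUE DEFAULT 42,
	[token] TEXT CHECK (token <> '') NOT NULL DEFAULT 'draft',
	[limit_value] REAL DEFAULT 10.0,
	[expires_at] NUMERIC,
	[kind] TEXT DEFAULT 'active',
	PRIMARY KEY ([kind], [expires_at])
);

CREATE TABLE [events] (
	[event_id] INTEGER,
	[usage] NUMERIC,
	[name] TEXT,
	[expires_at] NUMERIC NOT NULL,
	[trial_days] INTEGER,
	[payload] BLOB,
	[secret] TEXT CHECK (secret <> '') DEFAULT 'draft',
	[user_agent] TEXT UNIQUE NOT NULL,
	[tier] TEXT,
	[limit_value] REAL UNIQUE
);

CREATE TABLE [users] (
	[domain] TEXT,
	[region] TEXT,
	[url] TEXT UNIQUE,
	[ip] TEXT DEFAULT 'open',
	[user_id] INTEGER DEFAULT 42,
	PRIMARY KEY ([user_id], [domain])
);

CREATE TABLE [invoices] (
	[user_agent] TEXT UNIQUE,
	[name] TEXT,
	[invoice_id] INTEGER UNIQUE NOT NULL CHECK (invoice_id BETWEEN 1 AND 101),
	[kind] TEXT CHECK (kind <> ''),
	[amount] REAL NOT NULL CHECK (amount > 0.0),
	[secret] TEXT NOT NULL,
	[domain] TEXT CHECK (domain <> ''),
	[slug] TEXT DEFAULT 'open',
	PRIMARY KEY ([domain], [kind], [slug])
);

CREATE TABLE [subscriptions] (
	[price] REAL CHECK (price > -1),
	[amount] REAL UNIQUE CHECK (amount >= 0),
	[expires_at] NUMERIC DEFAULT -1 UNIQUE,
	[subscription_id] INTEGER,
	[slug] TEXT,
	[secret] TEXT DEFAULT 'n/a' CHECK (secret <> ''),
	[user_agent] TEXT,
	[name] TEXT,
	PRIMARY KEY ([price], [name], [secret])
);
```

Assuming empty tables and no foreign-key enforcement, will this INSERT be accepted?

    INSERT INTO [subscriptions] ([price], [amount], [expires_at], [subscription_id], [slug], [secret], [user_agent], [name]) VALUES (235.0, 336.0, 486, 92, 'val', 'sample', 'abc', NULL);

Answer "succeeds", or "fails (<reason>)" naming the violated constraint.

fails (NOT NULL on name)

name is explicitly set to NULL, but name is part of the PRIMARY KEY (implied NOT NULL).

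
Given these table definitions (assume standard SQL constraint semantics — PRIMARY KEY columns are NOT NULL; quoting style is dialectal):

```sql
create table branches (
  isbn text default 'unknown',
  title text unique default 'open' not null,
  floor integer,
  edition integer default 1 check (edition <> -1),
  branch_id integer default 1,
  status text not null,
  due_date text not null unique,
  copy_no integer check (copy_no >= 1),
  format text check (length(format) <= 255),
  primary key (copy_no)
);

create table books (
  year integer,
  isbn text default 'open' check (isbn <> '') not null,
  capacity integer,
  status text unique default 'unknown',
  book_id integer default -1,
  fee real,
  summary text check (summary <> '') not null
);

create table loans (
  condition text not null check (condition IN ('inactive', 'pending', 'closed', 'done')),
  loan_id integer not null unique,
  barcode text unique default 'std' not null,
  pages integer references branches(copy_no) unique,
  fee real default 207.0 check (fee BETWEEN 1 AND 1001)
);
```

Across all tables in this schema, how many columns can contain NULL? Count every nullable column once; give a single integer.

branches: 5 nullable (isbn, floor, edition, branch_id, format — PK (copy_no) and explicit NOT NULL columns excluded).
books: 5 nullable (year, capacity, status, book_id, fee — PK none and explicit NOT NULL columns excluded).
loans: 2 nullable (pages, fee — PK none and explicit NOT NULL columns excluded).
Total: 5 + 5 + 2 = 12.

12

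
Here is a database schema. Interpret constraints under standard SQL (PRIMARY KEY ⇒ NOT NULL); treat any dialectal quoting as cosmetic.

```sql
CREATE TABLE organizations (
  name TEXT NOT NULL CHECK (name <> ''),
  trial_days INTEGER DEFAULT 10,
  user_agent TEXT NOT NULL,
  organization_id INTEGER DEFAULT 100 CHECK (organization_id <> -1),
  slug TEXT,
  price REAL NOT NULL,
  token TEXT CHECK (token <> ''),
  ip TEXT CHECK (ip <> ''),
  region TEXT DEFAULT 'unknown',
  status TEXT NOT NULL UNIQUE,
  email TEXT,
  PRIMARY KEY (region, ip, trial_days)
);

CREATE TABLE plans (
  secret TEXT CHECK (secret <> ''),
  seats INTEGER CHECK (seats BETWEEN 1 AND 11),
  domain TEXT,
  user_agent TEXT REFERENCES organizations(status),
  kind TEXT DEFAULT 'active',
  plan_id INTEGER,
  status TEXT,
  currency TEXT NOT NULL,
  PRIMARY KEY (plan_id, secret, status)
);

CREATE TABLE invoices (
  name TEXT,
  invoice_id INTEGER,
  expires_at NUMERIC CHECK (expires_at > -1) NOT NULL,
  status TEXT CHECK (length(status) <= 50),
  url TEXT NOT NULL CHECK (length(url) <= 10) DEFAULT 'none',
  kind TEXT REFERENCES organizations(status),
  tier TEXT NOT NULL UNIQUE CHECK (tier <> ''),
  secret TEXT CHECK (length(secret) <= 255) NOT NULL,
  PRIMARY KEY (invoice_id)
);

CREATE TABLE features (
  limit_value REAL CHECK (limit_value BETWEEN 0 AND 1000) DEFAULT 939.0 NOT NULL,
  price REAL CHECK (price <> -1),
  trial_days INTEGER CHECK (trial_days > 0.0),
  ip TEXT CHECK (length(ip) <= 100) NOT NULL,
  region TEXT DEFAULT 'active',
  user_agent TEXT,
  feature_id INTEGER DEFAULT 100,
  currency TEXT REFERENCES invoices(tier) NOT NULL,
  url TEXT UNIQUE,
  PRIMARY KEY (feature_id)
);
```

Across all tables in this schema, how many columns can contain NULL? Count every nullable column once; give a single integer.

organizations: 4 nullable (organization_id, slug, token, email — PK (region, ip, trial_days) and explicit NOT NULL columns excluded).
plans: 4 nullable (seats, domain, user_agent, kind — PK (plan_id, secret, status) and explicit NOT NULL columns excluded).
invoices: 3 nullable (name, status, kind — PK (invoice_id) and explicit NOT NULL columns excluded).
features: 5 nullable (price, trial_days, region, user_agent, url — PK (feature_id) and explicit NOT NULL columns excluded).
Total: 4 + 4 + 3 + 5 = 16.

16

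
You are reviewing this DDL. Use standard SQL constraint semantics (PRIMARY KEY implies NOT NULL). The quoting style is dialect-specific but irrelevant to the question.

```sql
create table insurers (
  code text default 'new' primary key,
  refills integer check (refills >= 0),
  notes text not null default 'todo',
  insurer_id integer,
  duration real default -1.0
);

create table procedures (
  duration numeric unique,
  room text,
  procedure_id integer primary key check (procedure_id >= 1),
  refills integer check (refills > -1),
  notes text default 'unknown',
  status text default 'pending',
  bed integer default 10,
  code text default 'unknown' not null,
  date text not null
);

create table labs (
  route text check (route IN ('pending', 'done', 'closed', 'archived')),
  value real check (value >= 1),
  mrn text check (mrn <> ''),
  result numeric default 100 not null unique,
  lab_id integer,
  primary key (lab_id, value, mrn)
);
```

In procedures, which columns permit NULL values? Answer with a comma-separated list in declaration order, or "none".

duration, room, refills, notes, status, bed

- duration: UNIQUE does not imply NOT NULL → nullable.
- room: no NOT NULL constraint applies → nullable.
- procedure_id: part of the PRIMARY KEY, which implies NOT NULL → not nullable.
- refills: CHECK does not forbid NULL (a CHECK constraint passes when its expression is NULL) → nullable.
- notes: DEFAULT only fills an omitted column; an explicit NULL is still allowed → nullable.
- status: DEFAULT only fills an omitted column; an explicit NULL is still allowed → nullable.
- bed: DEFAULT only fills an omitted column; an explicit NULL is still allowed → nullable.
- code: declared NOT NULL → not nullable.
- date: declared NOT NULL → not nullable.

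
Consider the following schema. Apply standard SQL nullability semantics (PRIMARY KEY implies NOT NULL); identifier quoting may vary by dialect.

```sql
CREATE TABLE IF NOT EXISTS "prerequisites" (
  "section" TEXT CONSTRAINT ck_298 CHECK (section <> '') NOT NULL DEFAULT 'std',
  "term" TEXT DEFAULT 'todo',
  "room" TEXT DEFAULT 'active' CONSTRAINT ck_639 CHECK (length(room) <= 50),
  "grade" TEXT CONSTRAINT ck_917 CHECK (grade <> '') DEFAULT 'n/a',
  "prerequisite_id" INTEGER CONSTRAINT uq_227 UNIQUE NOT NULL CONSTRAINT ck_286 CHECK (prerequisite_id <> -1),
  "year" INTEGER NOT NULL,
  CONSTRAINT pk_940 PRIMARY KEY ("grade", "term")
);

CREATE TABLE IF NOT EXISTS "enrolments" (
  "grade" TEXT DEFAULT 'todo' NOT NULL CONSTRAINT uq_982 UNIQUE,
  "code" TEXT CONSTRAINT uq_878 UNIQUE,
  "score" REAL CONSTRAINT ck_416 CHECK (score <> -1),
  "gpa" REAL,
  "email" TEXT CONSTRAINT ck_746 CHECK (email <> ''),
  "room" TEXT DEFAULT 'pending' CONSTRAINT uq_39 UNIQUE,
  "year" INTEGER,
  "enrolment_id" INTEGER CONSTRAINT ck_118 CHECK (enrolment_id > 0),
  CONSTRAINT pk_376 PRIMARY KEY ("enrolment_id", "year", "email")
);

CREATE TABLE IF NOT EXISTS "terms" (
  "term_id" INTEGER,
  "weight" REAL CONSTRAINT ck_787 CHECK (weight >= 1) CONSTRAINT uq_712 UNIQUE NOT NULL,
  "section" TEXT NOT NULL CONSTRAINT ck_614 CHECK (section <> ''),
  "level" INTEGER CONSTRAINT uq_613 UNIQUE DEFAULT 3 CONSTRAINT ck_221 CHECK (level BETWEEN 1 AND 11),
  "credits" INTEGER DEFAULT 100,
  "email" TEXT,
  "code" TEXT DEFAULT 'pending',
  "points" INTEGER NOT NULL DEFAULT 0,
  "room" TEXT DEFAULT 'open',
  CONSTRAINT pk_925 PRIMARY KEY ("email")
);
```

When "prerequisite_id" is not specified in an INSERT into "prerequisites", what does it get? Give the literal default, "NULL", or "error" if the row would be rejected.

prerequisite_id has no DEFAULT clause.
Omitting it would insert NULL, but it is declared NOT NULL, so the INSERT fails.

error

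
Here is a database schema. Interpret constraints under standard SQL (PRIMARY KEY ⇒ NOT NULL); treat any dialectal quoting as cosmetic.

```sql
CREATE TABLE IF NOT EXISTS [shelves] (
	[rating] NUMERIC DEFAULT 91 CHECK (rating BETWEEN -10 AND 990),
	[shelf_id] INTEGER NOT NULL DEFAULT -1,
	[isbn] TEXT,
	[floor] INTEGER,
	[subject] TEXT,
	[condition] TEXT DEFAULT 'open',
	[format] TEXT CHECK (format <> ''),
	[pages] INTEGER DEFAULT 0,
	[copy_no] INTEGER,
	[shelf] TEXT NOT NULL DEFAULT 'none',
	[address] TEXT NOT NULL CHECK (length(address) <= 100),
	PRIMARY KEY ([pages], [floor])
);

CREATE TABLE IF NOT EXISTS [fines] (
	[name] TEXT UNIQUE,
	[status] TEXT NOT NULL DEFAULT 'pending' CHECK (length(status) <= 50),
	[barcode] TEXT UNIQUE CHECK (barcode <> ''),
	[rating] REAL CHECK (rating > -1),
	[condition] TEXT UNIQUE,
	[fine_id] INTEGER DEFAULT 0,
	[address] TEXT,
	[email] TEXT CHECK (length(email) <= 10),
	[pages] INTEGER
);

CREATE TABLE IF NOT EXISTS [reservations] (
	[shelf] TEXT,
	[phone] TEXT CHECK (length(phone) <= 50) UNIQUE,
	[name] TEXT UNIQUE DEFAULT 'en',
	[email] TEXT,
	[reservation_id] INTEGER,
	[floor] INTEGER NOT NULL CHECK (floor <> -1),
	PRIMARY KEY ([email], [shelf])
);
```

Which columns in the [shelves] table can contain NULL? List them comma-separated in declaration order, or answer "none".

rating, isbn, subject, condition, format, copy_no

- rating: CHECK does not forbid NULL (a CHECK constraint passes when its expression is NULL) → nullable.
- shelf_id: declared NOT NULL → not nullable.
- isbn: no NOT NULL constraint applies → nullable.
- floor: part of the PRIMARY KEY, which implies NOT NULL → not nullable.
- subject: no NOT NULL constraint applies → nullable.
- condition: DEFAULT only fills an omitted column; an explicit NULL is still allowed → nullable.
- format: CHECK does not forbid NULL (a CHECK constraint passes when its expression is NULL) → nullable.
- pages: part of the PRIMARY KEY, which implies NOT NULL → not nullable.
- copy_no: no NOT NULL constraint applies → nullable.
- shelf: declared NOT NULL → not nullable.
- address: declared NOT NULL → not nullable.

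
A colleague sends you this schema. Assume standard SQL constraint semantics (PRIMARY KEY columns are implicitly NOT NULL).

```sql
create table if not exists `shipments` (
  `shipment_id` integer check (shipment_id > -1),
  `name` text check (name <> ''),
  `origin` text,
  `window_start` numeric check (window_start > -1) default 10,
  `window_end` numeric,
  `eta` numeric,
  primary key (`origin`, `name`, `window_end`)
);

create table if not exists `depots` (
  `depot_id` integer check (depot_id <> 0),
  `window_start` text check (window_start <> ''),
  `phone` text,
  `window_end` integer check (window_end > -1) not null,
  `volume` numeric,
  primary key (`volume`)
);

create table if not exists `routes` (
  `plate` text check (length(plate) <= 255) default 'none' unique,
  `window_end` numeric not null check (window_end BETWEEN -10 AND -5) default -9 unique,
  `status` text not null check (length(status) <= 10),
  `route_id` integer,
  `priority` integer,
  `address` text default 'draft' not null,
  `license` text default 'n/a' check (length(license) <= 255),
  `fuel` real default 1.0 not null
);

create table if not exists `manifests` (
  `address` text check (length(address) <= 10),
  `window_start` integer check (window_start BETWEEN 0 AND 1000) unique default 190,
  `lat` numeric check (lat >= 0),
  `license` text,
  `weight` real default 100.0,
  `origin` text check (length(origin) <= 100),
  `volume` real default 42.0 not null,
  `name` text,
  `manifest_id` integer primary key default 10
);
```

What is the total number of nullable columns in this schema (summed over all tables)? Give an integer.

shipments: 3 nullable (shipment_id, window_start, eta — PK (origin, name, window_end) and explicit NOT NULL columns excluded).
depots: 3 nullable (depot_id, window_start, phone — PK (volume) and explicit NOT NULL columns excluded).
routes: 4 nullable (plate, route_id, priority, license — PK none and explicit NOT NULL columns excluded).
manifests: 7 nullable (address, window_start, lat, license, weight, origin, name — PK (manifest_id) and explicit NOT NULL columns excluded).
Total: 3 + 3 + 4 + 7 = 17.

17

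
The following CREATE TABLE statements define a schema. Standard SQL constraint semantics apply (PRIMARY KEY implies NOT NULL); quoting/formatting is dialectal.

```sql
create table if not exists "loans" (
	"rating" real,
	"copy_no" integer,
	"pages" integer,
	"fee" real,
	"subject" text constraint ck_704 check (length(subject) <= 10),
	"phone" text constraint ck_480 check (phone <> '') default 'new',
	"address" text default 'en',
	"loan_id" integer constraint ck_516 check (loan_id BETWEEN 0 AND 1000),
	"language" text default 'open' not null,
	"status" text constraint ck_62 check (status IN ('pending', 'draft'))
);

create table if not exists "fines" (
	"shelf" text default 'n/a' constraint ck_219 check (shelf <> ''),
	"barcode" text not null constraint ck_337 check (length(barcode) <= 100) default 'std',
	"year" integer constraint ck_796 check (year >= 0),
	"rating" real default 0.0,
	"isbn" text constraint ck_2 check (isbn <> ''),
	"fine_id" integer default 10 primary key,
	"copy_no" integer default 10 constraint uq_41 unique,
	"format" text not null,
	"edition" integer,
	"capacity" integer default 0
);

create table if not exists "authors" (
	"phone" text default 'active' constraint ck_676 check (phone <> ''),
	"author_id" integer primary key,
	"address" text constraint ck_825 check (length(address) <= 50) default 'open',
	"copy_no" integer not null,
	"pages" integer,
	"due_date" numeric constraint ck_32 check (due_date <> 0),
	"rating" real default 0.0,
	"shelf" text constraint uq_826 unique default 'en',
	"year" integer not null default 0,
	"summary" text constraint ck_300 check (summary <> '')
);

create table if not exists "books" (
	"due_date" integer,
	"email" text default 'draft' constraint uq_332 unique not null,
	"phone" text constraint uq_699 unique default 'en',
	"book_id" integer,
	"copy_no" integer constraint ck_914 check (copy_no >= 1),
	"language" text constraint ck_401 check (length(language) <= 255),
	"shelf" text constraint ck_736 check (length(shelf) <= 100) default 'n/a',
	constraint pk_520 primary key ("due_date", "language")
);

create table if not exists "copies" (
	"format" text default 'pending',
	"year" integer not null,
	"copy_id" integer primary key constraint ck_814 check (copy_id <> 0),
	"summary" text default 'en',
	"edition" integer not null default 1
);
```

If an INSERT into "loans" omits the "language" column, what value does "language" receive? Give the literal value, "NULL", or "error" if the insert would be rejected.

'open'

language has an explicit DEFAULT 'open'.
When the column is omitted from an INSERT, that default is used.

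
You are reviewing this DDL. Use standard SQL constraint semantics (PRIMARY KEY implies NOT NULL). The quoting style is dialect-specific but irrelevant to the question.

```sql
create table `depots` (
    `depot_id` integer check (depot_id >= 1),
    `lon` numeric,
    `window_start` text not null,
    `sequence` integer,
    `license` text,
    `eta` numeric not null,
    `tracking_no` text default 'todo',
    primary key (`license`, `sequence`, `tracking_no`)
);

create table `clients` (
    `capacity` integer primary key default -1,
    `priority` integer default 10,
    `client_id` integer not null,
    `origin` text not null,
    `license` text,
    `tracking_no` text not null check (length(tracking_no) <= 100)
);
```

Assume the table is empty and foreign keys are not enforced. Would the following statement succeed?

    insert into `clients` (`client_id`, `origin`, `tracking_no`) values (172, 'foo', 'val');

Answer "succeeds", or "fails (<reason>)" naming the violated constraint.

NOT NULL columns: capacity defaults to -1; client_id is supplied; origin is supplied; tracking_no is supplied.
CHECK constraints: 'val' satisfies (length(tracking_no) <= 100).
No constraint is violated.

succeeds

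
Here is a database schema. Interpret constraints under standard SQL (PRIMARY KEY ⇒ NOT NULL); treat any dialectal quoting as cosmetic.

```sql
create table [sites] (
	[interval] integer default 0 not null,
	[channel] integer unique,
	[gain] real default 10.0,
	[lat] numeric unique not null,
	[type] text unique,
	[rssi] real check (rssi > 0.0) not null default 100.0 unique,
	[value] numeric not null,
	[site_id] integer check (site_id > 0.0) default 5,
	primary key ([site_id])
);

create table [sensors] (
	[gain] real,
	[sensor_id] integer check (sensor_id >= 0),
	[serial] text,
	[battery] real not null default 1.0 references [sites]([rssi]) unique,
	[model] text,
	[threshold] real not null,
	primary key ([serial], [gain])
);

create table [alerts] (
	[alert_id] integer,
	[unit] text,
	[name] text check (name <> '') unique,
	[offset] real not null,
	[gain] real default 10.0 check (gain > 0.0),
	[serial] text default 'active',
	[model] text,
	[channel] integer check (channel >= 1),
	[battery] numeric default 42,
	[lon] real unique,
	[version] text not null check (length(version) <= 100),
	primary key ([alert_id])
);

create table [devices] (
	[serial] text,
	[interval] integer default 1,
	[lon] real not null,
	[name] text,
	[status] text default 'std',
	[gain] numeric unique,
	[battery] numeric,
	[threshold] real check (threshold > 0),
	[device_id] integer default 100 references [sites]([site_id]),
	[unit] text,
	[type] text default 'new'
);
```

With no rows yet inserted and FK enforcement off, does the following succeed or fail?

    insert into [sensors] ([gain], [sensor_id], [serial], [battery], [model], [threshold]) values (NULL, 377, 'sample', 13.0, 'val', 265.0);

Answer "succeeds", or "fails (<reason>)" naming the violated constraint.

fails (NOT NULL on gain)

gain is explicitly set to NULL, but gain is part of the PRIMARY KEY (implied NOT NULL).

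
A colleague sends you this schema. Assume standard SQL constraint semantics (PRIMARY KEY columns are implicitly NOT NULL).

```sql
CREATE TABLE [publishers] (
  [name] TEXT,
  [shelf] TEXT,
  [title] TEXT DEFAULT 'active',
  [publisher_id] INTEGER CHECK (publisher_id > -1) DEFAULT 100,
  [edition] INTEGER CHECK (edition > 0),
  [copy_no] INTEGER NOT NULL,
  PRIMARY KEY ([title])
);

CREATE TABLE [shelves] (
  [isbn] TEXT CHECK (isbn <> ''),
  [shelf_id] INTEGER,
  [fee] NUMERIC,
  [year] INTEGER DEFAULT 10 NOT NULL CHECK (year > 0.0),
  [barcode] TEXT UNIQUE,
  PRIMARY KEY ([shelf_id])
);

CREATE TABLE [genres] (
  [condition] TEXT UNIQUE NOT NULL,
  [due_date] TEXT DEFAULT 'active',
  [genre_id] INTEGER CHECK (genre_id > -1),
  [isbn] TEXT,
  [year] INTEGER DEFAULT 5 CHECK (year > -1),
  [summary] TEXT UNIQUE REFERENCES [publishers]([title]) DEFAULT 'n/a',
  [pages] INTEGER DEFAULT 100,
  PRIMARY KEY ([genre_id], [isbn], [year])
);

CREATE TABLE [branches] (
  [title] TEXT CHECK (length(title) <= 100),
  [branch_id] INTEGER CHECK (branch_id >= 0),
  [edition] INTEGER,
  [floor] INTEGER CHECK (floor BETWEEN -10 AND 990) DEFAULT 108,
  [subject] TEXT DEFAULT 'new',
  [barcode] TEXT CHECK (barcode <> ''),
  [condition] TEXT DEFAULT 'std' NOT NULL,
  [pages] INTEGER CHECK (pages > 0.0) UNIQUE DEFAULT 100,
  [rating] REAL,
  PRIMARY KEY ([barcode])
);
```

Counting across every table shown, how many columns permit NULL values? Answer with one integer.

publishers: 4 nullable (name, shelf, publisher_id, edition — PK (title) and explicit NOT NULL columns excluded).
shelves: 3 nullable (isbn, fee, barcode — PK (shelf_id) and explicit NOT NULL columns excluded).
genres: 3 nullable (due_date, summary, pages — PK (genre_id, isbn, year) and explicit NOT NULL columns excluded).
branches: 7 nullable (title, branch_id, edition, floor, subject, pages, rating — PK (barcode) and explicit NOT NULL columns excluded).
Total: 4 + 3 + 3 + 7 = 17.

17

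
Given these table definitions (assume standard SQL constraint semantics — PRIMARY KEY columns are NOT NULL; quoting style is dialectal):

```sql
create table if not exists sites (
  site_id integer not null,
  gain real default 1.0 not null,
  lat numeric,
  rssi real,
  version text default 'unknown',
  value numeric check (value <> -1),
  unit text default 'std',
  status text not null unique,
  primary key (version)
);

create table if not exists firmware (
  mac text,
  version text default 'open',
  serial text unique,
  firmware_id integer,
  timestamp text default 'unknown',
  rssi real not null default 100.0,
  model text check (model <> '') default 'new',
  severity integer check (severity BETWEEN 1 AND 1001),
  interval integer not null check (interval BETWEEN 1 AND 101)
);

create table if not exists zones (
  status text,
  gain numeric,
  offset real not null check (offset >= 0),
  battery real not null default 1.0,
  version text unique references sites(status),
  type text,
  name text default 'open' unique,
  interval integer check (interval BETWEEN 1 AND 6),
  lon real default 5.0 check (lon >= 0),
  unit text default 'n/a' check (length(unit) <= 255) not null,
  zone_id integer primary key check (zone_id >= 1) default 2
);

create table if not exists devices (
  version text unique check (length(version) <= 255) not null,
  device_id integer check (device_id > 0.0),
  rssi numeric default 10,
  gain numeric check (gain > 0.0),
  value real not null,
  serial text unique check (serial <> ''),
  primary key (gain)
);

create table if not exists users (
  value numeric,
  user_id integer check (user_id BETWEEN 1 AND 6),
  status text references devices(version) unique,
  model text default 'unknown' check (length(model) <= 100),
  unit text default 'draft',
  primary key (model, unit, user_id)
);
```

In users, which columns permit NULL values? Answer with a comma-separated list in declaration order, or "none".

- value: no NOT NULL constraint applies → nullable.
- user_id: part of the PRIMARY KEY, which implies NOT NULL → not nullable.
- status: a foreign key column may be NULL unless separately constrained → nullable.
- model: part of the PRIMARY KEY, which implies NOT NULL → not nullable.
- unit: part of the PRIMARY KEY, which implies NOT NULL → not nullable.

value, status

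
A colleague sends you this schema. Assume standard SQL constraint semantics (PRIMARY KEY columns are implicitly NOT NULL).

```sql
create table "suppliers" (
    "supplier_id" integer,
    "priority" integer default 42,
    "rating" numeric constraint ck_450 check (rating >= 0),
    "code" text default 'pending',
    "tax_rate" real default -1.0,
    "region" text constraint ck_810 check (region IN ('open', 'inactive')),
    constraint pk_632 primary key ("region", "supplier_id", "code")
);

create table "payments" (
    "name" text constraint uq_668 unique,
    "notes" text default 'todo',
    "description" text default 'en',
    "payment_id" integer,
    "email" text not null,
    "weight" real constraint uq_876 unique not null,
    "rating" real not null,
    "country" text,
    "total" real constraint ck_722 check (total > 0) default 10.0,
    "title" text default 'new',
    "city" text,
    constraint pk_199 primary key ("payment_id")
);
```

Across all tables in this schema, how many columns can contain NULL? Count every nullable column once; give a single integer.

suppliers: 3 nullable (priority, rating, tax_rate — PK (region, supplier_id, code) and explicit NOT NULL columns excluded).
payments: 7 nullable (name, notes, description, country, total, title, city — PK (payment_id) and explicit NOT NULL columns excluded).
Total: 3 + 7 = 10.

10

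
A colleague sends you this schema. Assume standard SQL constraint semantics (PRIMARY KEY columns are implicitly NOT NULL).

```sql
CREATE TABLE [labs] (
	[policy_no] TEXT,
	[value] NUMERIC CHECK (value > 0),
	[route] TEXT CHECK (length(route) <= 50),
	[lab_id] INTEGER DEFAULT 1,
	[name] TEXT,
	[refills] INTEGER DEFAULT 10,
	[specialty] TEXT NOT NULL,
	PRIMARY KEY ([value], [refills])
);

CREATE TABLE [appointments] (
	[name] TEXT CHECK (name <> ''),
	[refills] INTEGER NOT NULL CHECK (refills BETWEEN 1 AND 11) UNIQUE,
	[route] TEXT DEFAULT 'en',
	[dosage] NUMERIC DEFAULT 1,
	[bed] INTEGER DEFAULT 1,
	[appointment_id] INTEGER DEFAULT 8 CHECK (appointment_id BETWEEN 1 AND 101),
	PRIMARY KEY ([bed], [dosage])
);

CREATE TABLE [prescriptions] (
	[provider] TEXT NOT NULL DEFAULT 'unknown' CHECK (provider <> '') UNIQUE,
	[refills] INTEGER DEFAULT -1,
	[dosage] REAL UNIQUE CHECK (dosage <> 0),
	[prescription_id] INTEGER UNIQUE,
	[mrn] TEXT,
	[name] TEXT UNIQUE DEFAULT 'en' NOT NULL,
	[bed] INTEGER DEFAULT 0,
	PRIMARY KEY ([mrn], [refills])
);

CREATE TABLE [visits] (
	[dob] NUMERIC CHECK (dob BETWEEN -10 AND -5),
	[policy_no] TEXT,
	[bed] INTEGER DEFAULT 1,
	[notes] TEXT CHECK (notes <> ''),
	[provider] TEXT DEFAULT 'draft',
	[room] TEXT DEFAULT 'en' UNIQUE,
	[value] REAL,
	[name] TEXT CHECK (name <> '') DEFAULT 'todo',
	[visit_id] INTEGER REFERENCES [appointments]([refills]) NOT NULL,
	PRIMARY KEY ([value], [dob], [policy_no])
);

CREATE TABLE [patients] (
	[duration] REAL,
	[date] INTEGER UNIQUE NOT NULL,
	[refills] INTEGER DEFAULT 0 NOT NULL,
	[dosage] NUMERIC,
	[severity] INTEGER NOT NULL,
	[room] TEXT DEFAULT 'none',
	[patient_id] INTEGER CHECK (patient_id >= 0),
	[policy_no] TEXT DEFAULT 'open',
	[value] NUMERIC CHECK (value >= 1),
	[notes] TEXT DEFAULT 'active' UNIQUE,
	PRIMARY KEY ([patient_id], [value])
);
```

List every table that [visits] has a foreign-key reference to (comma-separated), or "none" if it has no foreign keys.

- visit_id REFERENCES appointments(refills).

appointments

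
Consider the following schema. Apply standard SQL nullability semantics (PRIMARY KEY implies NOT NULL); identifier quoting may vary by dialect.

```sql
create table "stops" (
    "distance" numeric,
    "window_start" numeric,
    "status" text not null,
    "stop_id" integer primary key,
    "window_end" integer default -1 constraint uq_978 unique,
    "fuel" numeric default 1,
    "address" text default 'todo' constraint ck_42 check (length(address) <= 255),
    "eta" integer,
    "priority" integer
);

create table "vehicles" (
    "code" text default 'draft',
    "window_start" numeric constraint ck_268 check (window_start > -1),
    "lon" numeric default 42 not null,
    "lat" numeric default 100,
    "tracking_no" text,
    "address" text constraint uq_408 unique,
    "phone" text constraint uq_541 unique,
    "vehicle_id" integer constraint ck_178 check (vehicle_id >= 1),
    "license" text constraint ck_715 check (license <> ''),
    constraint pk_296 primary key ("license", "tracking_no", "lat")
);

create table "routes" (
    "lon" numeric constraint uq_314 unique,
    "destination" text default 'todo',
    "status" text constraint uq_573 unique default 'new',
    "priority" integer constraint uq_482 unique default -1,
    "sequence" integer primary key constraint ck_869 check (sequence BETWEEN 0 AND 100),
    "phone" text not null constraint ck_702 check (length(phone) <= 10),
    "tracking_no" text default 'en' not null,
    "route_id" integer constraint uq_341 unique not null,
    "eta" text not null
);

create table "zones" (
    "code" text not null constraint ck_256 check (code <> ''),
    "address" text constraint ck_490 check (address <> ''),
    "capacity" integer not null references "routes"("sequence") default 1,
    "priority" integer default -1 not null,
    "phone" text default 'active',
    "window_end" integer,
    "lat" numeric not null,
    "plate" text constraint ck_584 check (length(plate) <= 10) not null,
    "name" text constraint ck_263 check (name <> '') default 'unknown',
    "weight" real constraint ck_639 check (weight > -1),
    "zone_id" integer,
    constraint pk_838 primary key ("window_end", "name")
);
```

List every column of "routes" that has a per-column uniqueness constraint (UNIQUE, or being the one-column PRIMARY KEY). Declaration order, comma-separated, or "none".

- lon: declared UNIQUE → unique.
- destination: no UNIQUE or single-column PK constraint.
- status: declared UNIQUE → unique.
- priority: declared UNIQUE → unique.
- sequence: single-column PRIMARY KEY → unique.
- phone: no UNIQUE or single-column PK constraint.
- tracking_no: no UNIQUE or single-column PK constraint.
- route_id: declared UNIQUE → unique.
- eta: no UNIQUE or single-column PK constraint.

lon, status, priority, sequence, route_id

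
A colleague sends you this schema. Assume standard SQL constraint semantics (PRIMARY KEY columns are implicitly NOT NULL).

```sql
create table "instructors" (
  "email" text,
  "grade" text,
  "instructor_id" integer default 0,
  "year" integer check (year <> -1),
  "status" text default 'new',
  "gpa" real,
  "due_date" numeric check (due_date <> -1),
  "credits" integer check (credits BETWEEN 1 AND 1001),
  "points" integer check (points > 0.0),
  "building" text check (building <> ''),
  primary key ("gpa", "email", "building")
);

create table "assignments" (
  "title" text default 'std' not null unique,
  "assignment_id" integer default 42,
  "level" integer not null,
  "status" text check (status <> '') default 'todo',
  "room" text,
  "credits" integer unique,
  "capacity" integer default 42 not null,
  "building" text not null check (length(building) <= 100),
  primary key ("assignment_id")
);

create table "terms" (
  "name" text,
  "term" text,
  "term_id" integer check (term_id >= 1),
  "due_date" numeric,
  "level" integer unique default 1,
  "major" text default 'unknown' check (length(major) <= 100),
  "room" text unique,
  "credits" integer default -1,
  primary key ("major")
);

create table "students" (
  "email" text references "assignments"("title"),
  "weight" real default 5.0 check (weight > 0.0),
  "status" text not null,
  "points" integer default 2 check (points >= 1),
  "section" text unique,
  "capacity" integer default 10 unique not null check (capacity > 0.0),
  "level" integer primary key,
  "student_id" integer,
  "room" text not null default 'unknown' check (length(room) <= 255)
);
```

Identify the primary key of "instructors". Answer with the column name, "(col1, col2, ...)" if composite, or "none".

(gpa, email, building)

A table-level PRIMARY KEY clause names 3 columns: gpa, email, building.
This is a composite key — the combination is unique, not each column individually.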